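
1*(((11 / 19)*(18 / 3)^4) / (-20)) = -3564 / 95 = -37.52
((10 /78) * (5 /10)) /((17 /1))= 5 /1326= 0.00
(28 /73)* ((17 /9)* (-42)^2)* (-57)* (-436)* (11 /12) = 2125376176 /73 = 29114742.14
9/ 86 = 0.10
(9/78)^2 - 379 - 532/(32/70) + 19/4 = -1039679/676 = -1537.99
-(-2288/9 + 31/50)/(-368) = -114121/165600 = -0.69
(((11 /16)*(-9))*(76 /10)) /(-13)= 1881 /520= 3.62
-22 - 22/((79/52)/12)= -15466/79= -195.77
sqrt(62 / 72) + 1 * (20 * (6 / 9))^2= sqrt(31) / 6 + 1600 / 9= 178.71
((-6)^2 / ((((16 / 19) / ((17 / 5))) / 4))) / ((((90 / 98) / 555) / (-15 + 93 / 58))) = -1365031269 / 290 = -4707004.38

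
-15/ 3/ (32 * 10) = -1/ 64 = -0.02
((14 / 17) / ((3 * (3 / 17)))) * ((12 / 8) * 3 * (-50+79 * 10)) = 5180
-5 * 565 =-2825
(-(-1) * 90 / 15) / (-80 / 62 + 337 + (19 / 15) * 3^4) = 0.01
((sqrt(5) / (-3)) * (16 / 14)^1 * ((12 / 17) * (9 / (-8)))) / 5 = 36 * sqrt(5) / 595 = 0.14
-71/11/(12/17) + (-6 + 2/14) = -13861/924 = -15.00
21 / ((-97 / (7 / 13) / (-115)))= 16905 / 1261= 13.41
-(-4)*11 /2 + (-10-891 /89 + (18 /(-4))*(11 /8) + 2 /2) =-4555 /1424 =-3.20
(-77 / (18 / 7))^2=290521 / 324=896.67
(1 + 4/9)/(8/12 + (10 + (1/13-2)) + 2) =169/1257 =0.13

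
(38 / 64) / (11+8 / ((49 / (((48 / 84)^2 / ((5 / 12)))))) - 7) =228095 / 1585792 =0.14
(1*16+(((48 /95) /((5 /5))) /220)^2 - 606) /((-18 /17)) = 136912633151 /245705625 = 557.22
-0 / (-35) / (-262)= 0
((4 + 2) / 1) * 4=24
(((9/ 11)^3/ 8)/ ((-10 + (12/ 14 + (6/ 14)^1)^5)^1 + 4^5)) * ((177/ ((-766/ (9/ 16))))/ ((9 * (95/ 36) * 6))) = -0.00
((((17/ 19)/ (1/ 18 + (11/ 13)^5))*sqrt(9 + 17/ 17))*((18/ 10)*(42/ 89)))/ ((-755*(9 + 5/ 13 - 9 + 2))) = -79758191916*sqrt(10)/ 92448526269575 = -0.00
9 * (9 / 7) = 81 / 7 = 11.57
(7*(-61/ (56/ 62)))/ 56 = -8.44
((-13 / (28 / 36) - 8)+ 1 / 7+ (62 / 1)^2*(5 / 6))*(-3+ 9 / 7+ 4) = 1068064 / 147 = 7265.74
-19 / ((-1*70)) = 0.27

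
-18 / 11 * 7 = -126 / 11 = -11.45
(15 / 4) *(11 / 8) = 165 / 32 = 5.16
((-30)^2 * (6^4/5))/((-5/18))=-839808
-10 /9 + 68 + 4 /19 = 11474 /171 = 67.10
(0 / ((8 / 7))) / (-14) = 0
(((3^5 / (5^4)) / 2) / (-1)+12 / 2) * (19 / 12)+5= 70961 / 5000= 14.19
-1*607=-607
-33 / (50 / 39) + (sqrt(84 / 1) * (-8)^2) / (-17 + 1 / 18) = -60.36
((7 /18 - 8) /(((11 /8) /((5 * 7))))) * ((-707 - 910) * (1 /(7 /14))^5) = 10024746.67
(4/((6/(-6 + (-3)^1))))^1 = -6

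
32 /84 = 8 /21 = 0.38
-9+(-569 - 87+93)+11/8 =-4565/8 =-570.62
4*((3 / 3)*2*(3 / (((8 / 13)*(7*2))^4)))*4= 85683 / 4917248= 0.02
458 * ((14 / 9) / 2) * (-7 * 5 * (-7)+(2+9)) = 820736 / 9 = 91192.89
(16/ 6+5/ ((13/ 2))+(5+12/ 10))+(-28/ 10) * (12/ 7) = 943/ 195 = 4.84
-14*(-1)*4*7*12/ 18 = 261.33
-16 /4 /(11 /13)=-4.73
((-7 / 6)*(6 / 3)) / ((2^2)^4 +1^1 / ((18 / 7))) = -42 / 4615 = -0.01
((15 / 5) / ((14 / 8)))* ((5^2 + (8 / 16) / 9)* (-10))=-429.52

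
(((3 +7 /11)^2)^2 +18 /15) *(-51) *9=-5915521314 /73205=-80807.61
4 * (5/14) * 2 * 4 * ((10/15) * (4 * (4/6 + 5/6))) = 320/7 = 45.71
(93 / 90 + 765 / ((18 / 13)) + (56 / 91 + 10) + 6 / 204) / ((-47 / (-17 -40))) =71069519 / 103870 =684.22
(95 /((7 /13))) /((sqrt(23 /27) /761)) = 2819505*sqrt(69) /161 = 145469.36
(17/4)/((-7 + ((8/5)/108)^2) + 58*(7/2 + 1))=309825/18516616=0.02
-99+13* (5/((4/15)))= 579/4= 144.75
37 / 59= 0.63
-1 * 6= -6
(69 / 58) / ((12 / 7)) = 161 / 232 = 0.69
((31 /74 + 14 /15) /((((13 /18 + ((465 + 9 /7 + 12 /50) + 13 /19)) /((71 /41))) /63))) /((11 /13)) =174126889755 /467331766693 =0.37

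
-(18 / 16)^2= -81 / 64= -1.27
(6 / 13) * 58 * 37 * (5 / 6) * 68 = 729640 / 13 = 56126.15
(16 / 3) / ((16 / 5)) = 5 / 3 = 1.67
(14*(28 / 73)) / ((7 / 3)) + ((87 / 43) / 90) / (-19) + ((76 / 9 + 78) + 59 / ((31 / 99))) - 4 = 273.16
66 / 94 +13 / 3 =710 / 141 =5.04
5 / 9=0.56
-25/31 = -0.81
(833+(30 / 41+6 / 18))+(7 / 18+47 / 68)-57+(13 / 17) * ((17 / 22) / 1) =214940485 / 276012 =778.74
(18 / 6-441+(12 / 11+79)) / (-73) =3937 / 803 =4.90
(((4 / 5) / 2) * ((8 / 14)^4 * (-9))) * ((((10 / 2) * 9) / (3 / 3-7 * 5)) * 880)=18247680 / 40817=447.06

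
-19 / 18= -1.06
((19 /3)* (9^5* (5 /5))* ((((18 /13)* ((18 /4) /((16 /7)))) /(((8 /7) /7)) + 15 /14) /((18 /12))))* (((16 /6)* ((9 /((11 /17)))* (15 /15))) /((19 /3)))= 207754281513 /8008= 25943341.85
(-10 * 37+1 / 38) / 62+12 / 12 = -11703 / 2356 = -4.97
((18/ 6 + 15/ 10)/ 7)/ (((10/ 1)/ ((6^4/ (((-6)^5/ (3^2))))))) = -0.10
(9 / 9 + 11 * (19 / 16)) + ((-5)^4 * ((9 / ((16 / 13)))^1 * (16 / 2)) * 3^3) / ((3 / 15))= 78975225 / 16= 4935951.56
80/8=10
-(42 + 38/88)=-1867/44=-42.43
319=319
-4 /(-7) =4 /7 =0.57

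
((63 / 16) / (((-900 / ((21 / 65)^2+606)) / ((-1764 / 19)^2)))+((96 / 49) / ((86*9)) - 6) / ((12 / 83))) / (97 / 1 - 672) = 66228341494756261 / 1663063396312500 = 39.82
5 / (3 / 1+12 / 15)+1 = 44 / 19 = 2.32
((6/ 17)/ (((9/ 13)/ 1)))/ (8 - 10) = -13/ 51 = -0.25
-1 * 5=-5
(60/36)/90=1/54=0.02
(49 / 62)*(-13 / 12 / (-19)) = 637 / 14136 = 0.05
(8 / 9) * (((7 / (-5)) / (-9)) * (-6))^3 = -21952 / 30375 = -0.72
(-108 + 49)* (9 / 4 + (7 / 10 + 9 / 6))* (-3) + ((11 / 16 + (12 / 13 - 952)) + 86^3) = 661328991 / 1040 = 635893.26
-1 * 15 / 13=-1.15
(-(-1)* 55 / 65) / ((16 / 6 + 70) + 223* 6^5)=0.00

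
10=10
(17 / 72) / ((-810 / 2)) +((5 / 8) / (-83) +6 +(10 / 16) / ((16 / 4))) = 59520851 / 9681120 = 6.15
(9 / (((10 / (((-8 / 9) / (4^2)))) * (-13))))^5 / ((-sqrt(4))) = -1 / 2376275200000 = -0.00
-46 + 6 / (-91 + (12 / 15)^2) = -34688 / 753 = -46.07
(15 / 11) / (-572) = -15 / 6292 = -0.00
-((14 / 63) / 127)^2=-0.00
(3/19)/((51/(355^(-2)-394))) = -49653849/40706075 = -1.22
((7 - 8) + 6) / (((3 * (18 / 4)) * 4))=0.09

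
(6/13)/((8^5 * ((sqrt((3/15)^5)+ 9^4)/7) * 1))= 430565625/28651897497387008-525 * sqrt(5)/28651897497387008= 0.00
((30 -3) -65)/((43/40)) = -1520/43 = -35.35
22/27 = 0.81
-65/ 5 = -13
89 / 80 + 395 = 396.11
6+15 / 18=41 / 6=6.83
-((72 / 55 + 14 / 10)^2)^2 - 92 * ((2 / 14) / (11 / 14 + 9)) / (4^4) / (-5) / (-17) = -36733730730603 / 681977780000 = -53.86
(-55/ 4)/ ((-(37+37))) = 55/ 296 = 0.19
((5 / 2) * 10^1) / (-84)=-25 / 84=-0.30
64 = 64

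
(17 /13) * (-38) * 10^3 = -646000 /13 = -49692.31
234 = 234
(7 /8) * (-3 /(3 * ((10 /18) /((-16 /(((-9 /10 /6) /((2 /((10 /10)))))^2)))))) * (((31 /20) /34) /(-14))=-248 /17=-14.59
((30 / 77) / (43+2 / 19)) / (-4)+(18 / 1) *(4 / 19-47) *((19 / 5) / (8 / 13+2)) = -4372922621 / 3573570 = -1223.68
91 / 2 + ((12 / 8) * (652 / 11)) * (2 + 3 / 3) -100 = 4669 / 22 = 212.23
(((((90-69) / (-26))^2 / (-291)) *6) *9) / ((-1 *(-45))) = -441 / 163930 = -0.00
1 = 1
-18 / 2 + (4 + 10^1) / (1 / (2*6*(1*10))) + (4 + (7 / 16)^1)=1675.44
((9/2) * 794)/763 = 3573/763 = 4.68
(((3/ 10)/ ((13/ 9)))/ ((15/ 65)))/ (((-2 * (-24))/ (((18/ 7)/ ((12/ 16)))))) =9/ 140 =0.06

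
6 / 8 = 3 / 4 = 0.75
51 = 51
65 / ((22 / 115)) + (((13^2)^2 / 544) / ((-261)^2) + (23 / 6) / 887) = 339.78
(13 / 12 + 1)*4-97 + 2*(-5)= -296 / 3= -98.67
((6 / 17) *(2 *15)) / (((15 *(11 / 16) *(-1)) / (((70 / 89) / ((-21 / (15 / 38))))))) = 4800 / 316217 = 0.02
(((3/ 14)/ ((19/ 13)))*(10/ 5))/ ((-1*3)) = -0.10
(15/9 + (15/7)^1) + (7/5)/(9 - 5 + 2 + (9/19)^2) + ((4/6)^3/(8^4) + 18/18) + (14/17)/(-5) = 4.87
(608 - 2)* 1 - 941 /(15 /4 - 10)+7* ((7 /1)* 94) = 134064 /25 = 5362.56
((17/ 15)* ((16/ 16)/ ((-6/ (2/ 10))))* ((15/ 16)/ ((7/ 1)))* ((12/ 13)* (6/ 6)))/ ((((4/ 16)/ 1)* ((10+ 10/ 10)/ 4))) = -34/ 5005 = -0.01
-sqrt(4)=-2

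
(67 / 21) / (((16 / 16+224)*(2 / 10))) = 67 / 945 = 0.07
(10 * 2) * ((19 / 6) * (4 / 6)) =380 / 9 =42.22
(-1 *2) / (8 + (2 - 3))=-2 / 7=-0.29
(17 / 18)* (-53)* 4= -1802 / 9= -200.22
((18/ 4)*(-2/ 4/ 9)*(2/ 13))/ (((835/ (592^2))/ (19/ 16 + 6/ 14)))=-1982312/ 75985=-26.09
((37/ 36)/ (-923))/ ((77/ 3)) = -37/ 852852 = -0.00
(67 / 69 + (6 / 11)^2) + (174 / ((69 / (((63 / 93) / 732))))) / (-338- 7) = 1535439689 / 1210410190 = 1.27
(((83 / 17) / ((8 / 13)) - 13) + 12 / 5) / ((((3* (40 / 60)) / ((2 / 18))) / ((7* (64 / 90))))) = -25382 / 34425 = -0.74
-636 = -636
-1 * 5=-5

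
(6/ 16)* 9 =27/ 8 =3.38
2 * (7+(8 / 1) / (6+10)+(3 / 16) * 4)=33 / 2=16.50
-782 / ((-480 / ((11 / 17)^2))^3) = 40745903 / 78512412672000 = 0.00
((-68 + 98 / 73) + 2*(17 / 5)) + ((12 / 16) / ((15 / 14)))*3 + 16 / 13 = -536439 / 9490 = -56.53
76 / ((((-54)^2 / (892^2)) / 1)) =15117616 / 729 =20737.47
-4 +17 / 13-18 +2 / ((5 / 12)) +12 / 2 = -643 / 65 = -9.89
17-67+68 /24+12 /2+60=113 /6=18.83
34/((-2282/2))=-34/1141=-0.03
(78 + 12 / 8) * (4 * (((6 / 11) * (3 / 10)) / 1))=2862 / 55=52.04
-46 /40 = -23 /20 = -1.15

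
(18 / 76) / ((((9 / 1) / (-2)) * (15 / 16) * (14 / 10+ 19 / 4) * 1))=-0.01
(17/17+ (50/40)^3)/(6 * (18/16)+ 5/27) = 729/1712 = 0.43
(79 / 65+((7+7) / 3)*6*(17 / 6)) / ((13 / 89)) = 1397923 / 2535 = 551.45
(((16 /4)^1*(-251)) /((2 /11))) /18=-2761 /9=-306.78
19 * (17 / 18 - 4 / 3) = -133 / 18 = -7.39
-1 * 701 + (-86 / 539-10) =-383315 / 539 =-711.16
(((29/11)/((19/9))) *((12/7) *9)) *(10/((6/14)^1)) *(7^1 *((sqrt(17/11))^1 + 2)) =657720 *sqrt(187)/2299 + 1315440/209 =10206.19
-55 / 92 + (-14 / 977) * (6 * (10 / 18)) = -0.65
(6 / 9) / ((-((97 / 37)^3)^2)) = -5131452818 / 2498916014787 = -0.00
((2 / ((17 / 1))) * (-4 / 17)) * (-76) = 608 / 289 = 2.10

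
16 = 16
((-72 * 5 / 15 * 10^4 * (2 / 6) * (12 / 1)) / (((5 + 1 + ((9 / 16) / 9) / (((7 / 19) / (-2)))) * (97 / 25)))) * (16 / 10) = -2150400000 / 30749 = -69933.98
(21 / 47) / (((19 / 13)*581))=39 / 74119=0.00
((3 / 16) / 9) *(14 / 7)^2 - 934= -11207 / 12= -933.92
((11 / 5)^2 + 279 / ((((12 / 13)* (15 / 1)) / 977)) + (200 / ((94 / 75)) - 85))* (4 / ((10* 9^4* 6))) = 92900033 / 462550500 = 0.20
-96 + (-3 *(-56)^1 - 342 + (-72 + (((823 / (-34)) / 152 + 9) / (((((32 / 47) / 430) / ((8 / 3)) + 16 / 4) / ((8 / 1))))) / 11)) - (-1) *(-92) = -124212258359 / 287267156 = -432.39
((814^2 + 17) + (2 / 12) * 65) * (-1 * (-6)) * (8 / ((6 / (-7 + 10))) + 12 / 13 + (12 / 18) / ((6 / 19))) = 3272036489 / 117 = 27966123.84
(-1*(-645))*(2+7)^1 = 5805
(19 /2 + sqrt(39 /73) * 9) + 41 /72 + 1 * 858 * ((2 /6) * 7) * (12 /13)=1864.65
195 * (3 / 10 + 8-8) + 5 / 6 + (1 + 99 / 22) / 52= 18545 / 312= 59.44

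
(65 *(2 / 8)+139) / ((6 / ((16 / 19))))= 414 / 19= 21.79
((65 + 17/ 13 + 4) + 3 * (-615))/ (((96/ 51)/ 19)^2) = -2406974359/ 13312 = -180812.38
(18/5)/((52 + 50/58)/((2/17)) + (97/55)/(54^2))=16743672/2089834403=0.01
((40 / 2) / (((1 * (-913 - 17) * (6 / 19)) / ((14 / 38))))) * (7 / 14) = -7 / 558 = -0.01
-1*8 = -8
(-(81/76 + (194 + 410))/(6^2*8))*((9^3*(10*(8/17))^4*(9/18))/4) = -8764200000/93347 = -93888.39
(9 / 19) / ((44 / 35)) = 315 / 836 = 0.38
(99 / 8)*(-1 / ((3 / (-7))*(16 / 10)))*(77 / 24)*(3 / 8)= 21.71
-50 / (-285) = 10 / 57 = 0.18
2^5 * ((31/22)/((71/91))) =45136/781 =57.79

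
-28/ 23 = -1.22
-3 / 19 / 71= -3 / 1349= -0.00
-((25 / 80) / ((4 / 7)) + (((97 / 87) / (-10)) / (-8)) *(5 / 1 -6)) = -14837 / 27840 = -0.53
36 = 36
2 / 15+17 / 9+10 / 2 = 316 / 45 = 7.02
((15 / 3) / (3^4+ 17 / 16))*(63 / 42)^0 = 80 / 1313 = 0.06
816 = 816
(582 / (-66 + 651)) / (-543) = -0.00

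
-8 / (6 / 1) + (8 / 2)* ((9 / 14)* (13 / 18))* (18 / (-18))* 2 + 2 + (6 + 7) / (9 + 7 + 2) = -293 / 126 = -2.33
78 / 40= 39 / 20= 1.95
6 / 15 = 2 / 5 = 0.40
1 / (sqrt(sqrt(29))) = 29^(3 / 4) / 29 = 0.43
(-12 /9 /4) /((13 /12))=-0.31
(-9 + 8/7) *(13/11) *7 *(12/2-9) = 195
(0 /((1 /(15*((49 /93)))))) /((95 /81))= 0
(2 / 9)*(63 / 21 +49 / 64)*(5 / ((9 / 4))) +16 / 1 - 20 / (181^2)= 379130093 / 21229128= 17.86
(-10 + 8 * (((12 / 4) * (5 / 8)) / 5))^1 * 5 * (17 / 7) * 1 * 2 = -170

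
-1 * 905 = -905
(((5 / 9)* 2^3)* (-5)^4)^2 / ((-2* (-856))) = 39062500 / 8667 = 4507.04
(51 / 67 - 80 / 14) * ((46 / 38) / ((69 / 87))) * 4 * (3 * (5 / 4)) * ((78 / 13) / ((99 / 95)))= -3368350 / 5159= -652.91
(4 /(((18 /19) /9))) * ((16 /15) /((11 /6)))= 1216 /55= 22.11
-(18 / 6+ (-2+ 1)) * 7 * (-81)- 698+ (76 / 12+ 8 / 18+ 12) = 4093 / 9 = 454.78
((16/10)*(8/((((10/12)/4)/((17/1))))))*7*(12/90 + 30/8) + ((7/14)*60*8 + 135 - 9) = 28758.45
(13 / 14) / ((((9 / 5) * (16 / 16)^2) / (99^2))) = 70785 / 14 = 5056.07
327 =327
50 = 50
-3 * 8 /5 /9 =-8 /15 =-0.53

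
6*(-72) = -432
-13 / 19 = -0.68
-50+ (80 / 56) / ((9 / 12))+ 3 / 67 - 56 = -146399 / 1407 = -104.05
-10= -10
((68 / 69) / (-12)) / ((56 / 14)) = -17 / 828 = -0.02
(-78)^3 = -474552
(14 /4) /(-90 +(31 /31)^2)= -7 /178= -0.04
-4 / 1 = -4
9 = 9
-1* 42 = -42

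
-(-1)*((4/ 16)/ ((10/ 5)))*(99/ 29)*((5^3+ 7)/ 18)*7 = 2541/ 116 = 21.91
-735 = -735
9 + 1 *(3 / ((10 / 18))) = 14.40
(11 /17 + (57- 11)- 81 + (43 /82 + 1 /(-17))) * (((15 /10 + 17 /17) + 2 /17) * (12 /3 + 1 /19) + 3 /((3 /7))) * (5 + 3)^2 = -8597498000 /225131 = -38188.87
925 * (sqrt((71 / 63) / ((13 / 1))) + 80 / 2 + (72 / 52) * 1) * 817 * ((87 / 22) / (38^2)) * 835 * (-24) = -4663580168250 / 2717 - 2889454875 * sqrt(6461) / 19019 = -1728656425.68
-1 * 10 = -10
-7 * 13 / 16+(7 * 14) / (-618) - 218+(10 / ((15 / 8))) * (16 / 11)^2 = -42386629 / 199408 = -212.56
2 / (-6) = -1 / 3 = -0.33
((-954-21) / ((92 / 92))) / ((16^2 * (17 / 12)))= -2925 / 1088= -2.69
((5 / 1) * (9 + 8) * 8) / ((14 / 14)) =680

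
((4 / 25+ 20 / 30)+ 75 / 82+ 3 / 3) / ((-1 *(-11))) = 16859 / 67650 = 0.25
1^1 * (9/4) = 2.25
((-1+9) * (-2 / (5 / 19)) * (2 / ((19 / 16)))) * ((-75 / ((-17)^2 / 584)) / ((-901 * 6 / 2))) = -5.74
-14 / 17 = -0.82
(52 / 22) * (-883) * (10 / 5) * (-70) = 292192.73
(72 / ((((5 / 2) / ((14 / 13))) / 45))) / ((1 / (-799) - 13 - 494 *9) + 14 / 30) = -217455840 / 694661981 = -0.31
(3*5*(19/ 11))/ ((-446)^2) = 285/ 2188076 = 0.00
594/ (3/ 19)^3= 150898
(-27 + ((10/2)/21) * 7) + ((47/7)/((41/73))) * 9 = 70825/861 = 82.26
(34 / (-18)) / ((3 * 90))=-0.01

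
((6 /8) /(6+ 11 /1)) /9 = 1 /204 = 0.00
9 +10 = 19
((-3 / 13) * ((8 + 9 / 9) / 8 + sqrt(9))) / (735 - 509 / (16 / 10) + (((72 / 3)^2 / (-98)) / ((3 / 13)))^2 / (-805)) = -191347695 / 83634780359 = -0.00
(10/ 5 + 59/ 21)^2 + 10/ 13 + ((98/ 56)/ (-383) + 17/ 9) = 25163237/ 975884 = 25.79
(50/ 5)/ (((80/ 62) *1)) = 31/ 4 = 7.75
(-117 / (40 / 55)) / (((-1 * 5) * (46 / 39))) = 27.28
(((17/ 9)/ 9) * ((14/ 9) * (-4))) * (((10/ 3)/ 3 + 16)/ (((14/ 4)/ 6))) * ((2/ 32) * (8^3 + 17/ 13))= -34939828/ 28431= -1228.93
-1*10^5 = -100000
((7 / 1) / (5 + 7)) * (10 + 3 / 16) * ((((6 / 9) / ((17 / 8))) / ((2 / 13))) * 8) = 14833 / 153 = 96.95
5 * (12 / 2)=30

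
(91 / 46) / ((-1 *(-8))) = 91 / 368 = 0.25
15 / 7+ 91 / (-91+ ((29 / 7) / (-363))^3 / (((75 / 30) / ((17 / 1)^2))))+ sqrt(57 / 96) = 1.91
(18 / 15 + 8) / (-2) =-23 / 5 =-4.60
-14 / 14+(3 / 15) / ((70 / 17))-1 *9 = -3483 / 350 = -9.95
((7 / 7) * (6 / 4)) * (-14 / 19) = -21 / 19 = -1.11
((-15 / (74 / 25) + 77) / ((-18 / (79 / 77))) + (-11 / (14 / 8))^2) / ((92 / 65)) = 1652472445 / 66051216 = 25.02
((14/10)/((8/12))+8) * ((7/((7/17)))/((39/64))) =54944/195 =281.76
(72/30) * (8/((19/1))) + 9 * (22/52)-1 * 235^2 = -55220.18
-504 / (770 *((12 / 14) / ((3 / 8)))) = -63 / 220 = -0.29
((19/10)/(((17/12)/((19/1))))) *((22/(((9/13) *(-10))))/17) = -103246/21675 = -4.76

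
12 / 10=6 / 5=1.20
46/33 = 1.39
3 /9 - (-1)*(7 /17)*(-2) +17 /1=842 /51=16.51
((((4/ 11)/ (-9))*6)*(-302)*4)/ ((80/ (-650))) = -78520/ 33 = -2379.39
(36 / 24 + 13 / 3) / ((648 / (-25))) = -875 / 3888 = -0.23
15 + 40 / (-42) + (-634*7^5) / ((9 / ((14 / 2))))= -522125377 / 63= -8287704.40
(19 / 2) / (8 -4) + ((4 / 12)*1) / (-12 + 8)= 55 / 24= 2.29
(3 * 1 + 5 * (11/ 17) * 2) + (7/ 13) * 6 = 2807/ 221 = 12.70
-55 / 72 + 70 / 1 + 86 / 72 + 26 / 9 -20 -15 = 2759 / 72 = 38.32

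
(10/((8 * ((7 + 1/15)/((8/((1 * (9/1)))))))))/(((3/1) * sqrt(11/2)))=25 * sqrt(22)/5247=0.02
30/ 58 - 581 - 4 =-16950/ 29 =-584.48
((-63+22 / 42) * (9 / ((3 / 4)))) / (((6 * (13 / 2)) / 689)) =-278144 / 21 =-13244.95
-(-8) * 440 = 3520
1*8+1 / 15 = 121 / 15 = 8.07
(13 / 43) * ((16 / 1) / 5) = 208 / 215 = 0.97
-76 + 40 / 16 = -147 / 2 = -73.50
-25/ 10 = -5/ 2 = -2.50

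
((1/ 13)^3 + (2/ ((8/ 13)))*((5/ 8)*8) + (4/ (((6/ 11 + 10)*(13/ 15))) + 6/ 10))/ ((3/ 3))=22029561/ 1274260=17.29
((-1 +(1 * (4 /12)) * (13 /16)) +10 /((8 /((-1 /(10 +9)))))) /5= -145 /912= -0.16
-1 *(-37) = 37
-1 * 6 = -6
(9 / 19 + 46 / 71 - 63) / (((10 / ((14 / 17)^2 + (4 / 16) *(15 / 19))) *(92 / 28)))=-5618509729 / 3407385140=-1.65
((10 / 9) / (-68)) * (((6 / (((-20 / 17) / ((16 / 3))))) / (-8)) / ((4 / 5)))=-5 / 72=-0.07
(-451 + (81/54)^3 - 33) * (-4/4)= 480.62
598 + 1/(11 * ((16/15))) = 105263/176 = 598.09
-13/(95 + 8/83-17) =-1079/6482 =-0.17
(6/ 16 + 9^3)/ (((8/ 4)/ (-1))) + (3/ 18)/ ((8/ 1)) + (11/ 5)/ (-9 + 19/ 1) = -54667/ 150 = -364.45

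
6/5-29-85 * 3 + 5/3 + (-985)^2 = 14549158/15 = 969943.87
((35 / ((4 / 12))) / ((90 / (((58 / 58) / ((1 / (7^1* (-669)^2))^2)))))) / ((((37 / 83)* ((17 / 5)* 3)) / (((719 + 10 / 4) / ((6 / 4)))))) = 41185802321719965 / 34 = 1211347127109410.74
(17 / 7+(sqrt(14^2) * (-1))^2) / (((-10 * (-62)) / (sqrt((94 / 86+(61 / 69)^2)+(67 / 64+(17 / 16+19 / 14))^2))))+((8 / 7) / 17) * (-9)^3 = -5832 / 119+463 * sqrt(24543408763441) / 1922932480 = -47.82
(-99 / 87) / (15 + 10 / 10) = -33 / 464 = -0.07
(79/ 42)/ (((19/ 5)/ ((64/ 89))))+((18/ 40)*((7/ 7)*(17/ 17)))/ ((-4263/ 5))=10248461/ 28834932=0.36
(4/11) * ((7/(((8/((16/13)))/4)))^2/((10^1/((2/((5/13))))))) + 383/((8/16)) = 2750994/3575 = 769.51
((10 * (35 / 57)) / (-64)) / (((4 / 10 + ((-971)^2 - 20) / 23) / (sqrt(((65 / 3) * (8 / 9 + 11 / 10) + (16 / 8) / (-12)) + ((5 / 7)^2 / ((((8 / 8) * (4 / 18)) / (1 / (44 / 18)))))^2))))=-2875 * sqrt(16494414897) / 23835350867328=-0.00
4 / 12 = 1 / 3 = 0.33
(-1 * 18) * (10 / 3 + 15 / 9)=-90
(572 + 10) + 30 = 612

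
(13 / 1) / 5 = 13 / 5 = 2.60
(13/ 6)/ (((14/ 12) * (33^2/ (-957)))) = -377/ 231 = -1.63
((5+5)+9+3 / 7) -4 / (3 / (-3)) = 164 / 7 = 23.43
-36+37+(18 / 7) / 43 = 319 / 301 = 1.06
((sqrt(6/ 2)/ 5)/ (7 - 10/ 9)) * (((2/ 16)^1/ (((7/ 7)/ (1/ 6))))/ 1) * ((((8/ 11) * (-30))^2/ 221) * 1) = 2160 * sqrt(3)/ 1417273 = 0.00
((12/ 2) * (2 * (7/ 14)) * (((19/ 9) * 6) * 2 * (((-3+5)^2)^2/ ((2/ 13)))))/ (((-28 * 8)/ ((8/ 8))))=-494/ 7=-70.57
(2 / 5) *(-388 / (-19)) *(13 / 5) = 10088 / 475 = 21.24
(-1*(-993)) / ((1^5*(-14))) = -993 / 14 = -70.93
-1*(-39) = 39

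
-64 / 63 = -1.02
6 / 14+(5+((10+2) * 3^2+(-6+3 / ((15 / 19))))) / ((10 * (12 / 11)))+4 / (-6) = 6943 / 700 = 9.92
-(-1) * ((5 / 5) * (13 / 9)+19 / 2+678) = 12401 / 18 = 688.94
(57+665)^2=521284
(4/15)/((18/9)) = 2/15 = 0.13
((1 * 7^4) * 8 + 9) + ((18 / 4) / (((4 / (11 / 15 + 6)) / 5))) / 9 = 461309 / 24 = 19221.21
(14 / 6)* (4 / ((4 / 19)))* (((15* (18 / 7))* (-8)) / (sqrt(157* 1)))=-13680* sqrt(157) / 157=-1091.78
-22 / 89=-0.25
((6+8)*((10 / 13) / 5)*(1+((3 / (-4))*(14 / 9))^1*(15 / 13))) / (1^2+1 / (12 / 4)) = -189 / 338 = -0.56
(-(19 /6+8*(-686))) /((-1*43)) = -32909 /258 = -127.55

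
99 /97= 1.02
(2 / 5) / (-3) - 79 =-1187 / 15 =-79.13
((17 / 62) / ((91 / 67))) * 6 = 3417 / 2821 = 1.21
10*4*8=320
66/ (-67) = -66/ 67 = -0.99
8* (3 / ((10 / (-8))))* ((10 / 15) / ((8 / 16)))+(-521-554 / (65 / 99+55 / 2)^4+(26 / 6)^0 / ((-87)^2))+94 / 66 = -43847800180444619879251 / 80428631142273046875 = -545.18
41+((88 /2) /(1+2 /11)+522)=7803 /13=600.23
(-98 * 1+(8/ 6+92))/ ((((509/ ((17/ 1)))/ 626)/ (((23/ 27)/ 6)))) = -1713362/ 123687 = -13.85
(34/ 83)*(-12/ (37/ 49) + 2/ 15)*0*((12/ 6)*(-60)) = 0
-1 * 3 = -3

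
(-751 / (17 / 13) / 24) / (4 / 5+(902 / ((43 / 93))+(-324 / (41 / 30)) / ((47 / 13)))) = -4044859715 / 318813506832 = -0.01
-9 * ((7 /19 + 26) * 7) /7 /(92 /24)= -27054 /437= -61.91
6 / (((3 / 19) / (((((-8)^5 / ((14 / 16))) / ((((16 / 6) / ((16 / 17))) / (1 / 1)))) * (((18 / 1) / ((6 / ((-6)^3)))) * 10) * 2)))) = 774604062720 / 119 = 6509277837.98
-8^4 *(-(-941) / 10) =-1927168 / 5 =-385433.60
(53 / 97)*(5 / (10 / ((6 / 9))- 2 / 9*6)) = 795 / 3977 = 0.20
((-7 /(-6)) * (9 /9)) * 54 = 63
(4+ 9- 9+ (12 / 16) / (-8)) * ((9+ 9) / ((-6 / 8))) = -375 / 4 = -93.75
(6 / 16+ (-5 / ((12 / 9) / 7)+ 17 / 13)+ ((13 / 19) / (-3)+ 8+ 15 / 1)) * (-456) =10643 / 13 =818.69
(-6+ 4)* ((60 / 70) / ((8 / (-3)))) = 9 / 14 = 0.64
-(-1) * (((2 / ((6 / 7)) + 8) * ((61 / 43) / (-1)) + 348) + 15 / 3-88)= 32294 / 129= 250.34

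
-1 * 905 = -905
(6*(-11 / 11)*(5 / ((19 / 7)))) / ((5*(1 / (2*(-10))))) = 840 / 19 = 44.21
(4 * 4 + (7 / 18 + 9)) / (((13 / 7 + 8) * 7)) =457 / 1242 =0.37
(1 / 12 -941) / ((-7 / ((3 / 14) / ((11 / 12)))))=4839 / 154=31.42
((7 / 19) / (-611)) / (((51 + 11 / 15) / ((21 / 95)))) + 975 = 166884018159 / 171163096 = 975.00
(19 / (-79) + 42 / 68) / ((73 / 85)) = 5065 / 11534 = 0.44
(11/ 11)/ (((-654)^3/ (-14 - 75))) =89/ 279726264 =0.00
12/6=2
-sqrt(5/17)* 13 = -13* sqrt(85)/17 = -7.05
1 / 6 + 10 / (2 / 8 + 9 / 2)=259 / 114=2.27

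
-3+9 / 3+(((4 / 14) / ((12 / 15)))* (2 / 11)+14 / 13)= 1.14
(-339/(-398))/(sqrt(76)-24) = -1017/24875-339 * sqrt(19)/99500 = -0.06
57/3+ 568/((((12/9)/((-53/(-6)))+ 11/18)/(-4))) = -2153675/727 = -2962.41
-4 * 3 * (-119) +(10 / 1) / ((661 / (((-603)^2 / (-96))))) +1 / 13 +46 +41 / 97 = 18900237229 / 13336336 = 1417.20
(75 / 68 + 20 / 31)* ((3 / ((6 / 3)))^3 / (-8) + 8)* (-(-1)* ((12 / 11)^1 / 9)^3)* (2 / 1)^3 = 324950 / 1721709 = 0.19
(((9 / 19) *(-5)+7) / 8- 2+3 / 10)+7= 1117 / 190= 5.88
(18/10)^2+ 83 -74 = 306/25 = 12.24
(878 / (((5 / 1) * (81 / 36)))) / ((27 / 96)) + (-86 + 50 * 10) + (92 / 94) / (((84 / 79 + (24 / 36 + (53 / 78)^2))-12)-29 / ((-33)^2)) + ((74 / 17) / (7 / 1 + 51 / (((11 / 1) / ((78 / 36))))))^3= 14446713776858425320199114 / 20894614150948646484375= 691.41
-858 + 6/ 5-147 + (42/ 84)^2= -20071/ 20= -1003.55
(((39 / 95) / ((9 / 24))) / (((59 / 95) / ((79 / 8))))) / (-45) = -1027 / 2655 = -0.39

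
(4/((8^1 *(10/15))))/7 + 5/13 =179/364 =0.49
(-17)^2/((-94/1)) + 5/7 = -1553/658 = -2.36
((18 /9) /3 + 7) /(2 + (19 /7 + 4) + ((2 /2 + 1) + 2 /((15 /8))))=805 /1237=0.65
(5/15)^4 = 1/81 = 0.01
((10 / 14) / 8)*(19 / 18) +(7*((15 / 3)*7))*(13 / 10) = 321143 / 1008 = 318.59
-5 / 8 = -0.62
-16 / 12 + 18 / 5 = 34 / 15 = 2.27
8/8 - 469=-468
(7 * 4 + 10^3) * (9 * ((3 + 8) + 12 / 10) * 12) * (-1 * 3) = -20317392 / 5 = -4063478.40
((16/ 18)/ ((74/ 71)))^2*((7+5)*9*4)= 1290496/ 4107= 314.22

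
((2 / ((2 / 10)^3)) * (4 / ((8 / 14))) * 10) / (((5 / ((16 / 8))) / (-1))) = -7000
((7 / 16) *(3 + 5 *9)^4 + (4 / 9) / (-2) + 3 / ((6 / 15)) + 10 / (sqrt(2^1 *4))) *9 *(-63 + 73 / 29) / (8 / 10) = -183310132195 / 116 - 197325 *sqrt(2) / 116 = -1580262165.99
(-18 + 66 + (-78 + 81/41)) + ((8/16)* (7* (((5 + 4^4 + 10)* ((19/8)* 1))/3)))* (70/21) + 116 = 7648519/2952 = 2590.96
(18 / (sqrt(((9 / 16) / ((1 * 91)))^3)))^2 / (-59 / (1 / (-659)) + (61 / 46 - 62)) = 81134190592 / 2295945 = 35338.04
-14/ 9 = -1.56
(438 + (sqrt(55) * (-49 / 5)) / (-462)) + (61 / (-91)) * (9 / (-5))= 7 * sqrt(55) / 330 + 199839 / 455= 439.36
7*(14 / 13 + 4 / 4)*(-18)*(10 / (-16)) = 8505 / 52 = 163.56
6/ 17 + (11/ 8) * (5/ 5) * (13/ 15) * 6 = 2551/ 340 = 7.50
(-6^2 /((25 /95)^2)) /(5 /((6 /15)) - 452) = 8664 /7325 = 1.18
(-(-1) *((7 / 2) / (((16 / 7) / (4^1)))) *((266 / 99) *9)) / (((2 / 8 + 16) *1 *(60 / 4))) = 6517 / 10725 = 0.61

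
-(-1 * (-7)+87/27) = -92/9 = -10.22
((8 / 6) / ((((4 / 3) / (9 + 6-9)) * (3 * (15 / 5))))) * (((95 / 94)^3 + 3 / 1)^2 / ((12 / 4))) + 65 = 68.61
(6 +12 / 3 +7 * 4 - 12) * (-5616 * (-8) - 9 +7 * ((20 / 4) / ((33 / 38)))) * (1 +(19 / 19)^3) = 77150164 / 33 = 2337883.76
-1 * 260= -260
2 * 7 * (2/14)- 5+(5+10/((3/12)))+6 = 48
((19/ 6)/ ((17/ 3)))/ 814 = 19/ 27676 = 0.00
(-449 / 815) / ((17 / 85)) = -449 / 163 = -2.75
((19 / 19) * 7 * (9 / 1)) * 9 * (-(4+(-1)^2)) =-2835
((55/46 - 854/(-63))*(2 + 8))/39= 3.78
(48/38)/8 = 3/19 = 0.16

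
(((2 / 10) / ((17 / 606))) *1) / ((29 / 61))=36966 / 2465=15.00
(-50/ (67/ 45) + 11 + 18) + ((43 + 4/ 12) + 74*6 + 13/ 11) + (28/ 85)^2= 7732310024/ 15974475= 484.04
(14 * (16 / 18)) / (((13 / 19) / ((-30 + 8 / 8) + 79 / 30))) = -479.56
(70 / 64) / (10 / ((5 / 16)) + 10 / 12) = 105 / 3152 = 0.03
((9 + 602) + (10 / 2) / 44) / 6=8963 / 88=101.85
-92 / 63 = -1.46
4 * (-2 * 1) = -8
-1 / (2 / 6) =-3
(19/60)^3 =6859/216000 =0.03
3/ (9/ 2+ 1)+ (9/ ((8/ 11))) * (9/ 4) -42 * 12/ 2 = -78711/ 352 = -223.61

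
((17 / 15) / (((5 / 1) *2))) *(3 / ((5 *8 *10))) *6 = 0.01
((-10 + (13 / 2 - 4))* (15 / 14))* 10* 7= -1125 / 2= -562.50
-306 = -306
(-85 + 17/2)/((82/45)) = -6885/164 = -41.98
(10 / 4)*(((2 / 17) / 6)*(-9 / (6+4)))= -3 / 68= -0.04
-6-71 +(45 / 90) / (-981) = -77.00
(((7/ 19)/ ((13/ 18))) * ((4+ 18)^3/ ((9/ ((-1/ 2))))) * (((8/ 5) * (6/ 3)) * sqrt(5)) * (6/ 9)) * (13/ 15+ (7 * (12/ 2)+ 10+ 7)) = -2141866496 * sqrt(5)/ 55575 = -86178.30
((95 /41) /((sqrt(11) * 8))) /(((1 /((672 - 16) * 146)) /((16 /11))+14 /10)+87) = 2219200 * sqrt(11) /7450607197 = 0.00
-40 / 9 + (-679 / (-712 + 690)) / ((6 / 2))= 5.84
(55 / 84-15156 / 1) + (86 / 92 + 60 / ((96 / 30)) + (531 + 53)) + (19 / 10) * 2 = -35133083 / 2415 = -14547.86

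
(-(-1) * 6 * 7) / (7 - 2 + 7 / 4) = 56 / 9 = 6.22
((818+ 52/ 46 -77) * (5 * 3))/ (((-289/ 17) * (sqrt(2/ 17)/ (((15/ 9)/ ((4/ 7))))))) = -2987075 * sqrt(34)/ 3128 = -5568.25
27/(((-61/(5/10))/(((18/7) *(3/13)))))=-0.13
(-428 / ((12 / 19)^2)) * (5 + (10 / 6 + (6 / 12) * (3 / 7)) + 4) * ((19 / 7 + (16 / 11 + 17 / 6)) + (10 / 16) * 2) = -134600609875 / 1397088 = -96343.69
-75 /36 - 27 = -349 /12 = -29.08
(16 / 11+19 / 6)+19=23.62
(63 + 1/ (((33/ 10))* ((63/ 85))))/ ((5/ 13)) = 1713751/ 10395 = 164.86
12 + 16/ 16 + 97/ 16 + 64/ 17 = 6209/ 272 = 22.83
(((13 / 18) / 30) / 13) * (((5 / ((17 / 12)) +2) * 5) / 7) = 47 / 6426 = 0.01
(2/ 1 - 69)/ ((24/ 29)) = -1943/ 24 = -80.96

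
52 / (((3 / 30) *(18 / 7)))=1820 / 9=202.22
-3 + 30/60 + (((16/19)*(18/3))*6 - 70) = -1603/38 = -42.18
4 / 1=4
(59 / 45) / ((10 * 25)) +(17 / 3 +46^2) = 23868809 / 11250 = 2121.67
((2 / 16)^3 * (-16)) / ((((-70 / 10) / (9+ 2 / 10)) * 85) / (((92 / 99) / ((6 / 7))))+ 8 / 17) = 8993 / 17031176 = 0.00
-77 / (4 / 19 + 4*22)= -1463 / 1676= -0.87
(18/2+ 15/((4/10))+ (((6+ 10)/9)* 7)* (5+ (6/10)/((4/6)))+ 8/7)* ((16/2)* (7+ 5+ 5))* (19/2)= 49271066/315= 156416.08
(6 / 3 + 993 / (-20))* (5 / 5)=-953 / 20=-47.65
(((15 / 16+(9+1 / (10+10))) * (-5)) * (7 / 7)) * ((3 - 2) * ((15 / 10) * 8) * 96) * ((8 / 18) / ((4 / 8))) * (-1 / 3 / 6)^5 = 1598 / 59049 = 0.03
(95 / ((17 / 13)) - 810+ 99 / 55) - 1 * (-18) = -60992 / 85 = -717.55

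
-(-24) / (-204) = -2 / 17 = -0.12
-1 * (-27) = 27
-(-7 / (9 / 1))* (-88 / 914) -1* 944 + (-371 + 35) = -5264948 / 4113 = -1280.07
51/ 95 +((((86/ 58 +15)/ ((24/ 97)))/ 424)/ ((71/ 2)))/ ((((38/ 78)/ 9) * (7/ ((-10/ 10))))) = 609771369/ 1161111280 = 0.53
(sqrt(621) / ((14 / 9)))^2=50301 / 196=256.64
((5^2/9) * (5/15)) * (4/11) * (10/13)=1000/3861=0.26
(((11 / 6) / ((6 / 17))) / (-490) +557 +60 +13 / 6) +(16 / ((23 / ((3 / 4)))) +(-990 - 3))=-151464281 / 405720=-373.32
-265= -265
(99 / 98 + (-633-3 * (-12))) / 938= -58407 / 91924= -0.64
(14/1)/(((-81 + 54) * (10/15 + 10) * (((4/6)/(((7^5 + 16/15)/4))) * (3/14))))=-12353929/8640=-1429.85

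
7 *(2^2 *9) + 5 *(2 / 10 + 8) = 293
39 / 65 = 3 / 5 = 0.60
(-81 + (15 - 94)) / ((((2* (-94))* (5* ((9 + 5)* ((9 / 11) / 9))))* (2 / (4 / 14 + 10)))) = 0.69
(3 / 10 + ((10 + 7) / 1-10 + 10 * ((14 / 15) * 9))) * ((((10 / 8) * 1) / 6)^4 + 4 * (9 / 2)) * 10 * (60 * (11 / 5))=59982751499 / 27648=2169515.03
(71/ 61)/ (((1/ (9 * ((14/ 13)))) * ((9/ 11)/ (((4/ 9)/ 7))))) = 6248/ 7137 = 0.88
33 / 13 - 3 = -6 / 13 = -0.46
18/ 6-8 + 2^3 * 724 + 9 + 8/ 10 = 28984/ 5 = 5796.80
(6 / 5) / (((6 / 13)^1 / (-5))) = -13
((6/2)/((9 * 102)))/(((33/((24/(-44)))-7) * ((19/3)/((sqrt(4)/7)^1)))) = -2/915705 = -0.00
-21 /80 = -0.26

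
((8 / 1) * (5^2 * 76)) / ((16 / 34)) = 32300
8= 8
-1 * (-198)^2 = -39204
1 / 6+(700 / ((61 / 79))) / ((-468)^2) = 0.17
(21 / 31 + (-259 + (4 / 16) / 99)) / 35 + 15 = 3273763 / 429660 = 7.62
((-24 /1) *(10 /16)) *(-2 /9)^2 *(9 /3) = -20 /9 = -2.22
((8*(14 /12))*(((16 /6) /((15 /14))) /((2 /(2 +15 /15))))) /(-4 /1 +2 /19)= -14896 /1665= -8.95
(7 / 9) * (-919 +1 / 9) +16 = -56594 / 81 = -698.69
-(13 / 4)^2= -169 / 16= -10.56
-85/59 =-1.44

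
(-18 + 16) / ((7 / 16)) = -32 / 7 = -4.57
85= 85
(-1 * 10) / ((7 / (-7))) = 10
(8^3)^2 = 262144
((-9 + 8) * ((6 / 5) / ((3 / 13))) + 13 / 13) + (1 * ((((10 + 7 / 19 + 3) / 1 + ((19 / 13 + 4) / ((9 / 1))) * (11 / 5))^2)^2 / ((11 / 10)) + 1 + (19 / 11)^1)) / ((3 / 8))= 11414272941398194047571 / 100735327726444125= 113309.53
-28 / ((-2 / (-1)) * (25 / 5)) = -14 / 5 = -2.80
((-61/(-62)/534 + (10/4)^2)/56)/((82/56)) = 103493/1357428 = 0.08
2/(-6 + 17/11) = -22/49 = -0.45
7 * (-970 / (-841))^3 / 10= 638871100 / 594823321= 1.07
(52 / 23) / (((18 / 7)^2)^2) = 31213 / 603612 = 0.05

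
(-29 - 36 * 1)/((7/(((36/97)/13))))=-180/679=-0.27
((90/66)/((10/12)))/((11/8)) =144/121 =1.19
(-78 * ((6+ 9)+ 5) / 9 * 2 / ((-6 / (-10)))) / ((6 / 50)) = -130000 / 27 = -4814.81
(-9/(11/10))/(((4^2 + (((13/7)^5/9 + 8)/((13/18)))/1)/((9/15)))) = -655473/4069175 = -0.16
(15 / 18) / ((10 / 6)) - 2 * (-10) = 41 / 2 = 20.50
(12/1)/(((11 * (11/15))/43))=7740/121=63.97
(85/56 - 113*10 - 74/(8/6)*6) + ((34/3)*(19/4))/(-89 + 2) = -21370067/14616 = -1462.10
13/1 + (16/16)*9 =22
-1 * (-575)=575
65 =65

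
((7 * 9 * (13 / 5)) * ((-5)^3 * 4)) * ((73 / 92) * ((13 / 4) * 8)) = -38861550 / 23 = -1689632.61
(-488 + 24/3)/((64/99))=-1485/2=-742.50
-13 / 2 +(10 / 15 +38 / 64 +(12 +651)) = 63145 / 96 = 657.76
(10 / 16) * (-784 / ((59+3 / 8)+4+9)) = -3920 / 579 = -6.77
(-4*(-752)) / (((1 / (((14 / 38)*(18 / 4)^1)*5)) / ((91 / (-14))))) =-3079440 / 19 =-162075.79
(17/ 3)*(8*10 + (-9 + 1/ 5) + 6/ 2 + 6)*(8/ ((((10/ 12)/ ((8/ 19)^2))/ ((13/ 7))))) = 90747904/ 63175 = 1436.45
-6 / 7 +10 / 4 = 23 / 14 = 1.64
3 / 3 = 1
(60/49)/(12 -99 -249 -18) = -10/2891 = -0.00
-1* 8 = -8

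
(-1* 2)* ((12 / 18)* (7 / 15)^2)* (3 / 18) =-98 / 2025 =-0.05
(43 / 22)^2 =1849 / 484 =3.82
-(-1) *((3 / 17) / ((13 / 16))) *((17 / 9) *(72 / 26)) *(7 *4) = 5376 / 169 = 31.81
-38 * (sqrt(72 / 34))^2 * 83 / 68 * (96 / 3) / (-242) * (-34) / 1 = -908352 / 2057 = -441.59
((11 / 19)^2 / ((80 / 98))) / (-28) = -847 / 57760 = -0.01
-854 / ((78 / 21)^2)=-20923 / 338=-61.90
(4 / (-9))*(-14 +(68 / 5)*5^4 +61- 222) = -3700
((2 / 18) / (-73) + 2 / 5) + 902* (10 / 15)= 1976689 / 3285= 601.73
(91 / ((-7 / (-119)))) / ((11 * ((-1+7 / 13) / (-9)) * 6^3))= 20111 / 1584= 12.70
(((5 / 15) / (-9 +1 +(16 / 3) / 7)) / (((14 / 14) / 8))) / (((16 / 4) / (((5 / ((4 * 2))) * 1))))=-0.06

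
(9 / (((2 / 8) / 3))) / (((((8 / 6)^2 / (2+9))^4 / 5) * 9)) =1440894015 / 16384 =87945.19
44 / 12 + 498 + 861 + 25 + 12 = 4199 / 3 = 1399.67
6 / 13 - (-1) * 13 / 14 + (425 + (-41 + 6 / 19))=1333771 / 3458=385.71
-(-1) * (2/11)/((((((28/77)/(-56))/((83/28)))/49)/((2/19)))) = -8134/19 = -428.11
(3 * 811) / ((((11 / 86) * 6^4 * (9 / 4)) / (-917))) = -31978541 / 5346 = -5981.77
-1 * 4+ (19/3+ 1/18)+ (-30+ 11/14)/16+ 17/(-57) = 10141/38304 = 0.26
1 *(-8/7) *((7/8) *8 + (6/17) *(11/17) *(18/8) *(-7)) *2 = -2248/289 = -7.78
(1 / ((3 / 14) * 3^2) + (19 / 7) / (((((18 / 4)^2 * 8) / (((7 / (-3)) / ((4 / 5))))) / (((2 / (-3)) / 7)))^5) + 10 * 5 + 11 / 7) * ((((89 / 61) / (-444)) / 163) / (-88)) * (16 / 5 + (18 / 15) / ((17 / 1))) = 0.00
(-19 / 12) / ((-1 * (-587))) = -19 / 7044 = -0.00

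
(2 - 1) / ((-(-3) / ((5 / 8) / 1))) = 5 / 24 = 0.21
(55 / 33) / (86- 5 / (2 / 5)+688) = 10 / 4569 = 0.00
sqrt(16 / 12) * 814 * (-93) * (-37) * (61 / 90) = 2192127.30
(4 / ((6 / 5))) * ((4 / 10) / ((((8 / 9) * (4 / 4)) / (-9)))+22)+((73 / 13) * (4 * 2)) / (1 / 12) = 46715 / 78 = 598.91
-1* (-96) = 96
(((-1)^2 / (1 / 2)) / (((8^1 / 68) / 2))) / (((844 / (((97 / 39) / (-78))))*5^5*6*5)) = -1649 / 120349125000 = -0.00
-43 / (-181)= 43 / 181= 0.24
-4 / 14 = -0.29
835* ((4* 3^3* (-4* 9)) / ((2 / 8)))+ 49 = -12985871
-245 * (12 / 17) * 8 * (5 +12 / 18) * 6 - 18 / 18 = -47041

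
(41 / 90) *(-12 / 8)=-41 / 60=-0.68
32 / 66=16 / 33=0.48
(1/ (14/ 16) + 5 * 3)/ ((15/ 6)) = 226/ 35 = 6.46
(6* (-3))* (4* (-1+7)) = -432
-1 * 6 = -6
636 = 636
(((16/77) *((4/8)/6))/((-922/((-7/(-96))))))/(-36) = 1/26288064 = 0.00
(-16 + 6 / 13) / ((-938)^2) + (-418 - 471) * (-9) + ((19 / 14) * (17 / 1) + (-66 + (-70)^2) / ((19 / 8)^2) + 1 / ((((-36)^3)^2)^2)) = 43440165936532299385169561209837 / 4891321944842327589868535808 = 8881.07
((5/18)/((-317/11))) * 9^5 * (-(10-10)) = 0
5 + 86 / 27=221 / 27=8.19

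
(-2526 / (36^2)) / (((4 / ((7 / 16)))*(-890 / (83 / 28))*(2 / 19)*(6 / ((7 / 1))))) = 4647419 / 590561280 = 0.01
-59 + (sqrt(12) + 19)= -40 + 2 * sqrt(3)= -36.54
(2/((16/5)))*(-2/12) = -5/48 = -0.10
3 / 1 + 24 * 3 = 75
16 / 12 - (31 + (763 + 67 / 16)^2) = -452049659 / 768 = -588606.33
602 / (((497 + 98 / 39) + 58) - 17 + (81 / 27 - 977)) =-11739 / 8453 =-1.39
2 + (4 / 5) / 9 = 94 / 45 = 2.09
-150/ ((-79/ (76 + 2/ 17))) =194100/ 1343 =144.53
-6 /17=-0.35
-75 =-75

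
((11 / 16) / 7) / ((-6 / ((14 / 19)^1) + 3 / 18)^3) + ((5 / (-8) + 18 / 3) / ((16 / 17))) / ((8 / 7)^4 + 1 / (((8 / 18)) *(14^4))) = 32990496503258 / 9855740342375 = 3.35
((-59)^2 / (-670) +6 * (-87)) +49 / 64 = -11286657 / 21440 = -526.43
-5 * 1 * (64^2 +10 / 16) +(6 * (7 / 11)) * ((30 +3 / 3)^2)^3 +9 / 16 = 596398868701 / 176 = 3388629935.80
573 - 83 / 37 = 21118 / 37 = 570.76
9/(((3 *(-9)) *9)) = -1/27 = -0.04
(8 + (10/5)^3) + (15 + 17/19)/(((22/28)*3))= 14260/627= 22.74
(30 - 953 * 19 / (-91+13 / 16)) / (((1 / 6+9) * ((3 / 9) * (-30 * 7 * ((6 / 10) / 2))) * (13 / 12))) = -2664016 / 2407405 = -1.11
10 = 10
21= 21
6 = 6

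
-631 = -631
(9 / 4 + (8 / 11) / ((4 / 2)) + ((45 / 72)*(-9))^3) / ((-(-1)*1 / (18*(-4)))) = 8888895 / 704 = 12626.27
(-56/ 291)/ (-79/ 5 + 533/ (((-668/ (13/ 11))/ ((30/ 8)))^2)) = 241889105920/ 19830470527821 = 0.01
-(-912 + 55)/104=857/104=8.24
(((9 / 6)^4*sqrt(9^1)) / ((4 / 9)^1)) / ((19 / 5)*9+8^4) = 0.01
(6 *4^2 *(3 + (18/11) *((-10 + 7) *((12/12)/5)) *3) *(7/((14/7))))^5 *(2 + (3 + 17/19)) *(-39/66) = -757589662293295104/105186434375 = -7202351.39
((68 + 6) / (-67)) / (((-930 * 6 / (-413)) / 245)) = -748769 / 37386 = -20.03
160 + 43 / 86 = 321 / 2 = 160.50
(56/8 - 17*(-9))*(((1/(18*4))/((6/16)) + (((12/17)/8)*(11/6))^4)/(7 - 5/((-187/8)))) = 1197717565/1431569592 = 0.84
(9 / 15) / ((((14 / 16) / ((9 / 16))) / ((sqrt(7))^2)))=27 / 10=2.70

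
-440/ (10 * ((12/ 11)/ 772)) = -93412/ 3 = -31137.33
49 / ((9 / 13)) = 637 / 9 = 70.78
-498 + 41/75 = -37309/75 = -497.45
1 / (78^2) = 1 / 6084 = 0.00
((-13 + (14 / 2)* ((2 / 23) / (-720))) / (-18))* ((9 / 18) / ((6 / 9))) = 107647 / 198720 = 0.54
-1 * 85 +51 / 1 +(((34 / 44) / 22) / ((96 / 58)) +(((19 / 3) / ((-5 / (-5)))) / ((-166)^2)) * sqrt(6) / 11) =-789395 / 23232 +19 * sqrt(6) / 909348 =-33.98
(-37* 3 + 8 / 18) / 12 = -995 / 108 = -9.21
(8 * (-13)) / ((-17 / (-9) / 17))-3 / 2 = -1875 / 2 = -937.50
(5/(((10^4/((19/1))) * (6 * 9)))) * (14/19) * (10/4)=7/21600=0.00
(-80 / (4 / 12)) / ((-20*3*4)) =1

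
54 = 54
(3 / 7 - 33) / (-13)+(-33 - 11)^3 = -7751516 / 91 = -85181.49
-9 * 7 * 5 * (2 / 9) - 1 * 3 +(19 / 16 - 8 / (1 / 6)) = -1917 / 16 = -119.81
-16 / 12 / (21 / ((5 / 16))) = -0.02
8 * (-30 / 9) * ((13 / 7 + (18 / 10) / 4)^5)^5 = -537109777463978469277032845116251917823805181431970700691497443 / 16874548427193139917943209984000000000000000000000000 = -31829579308.83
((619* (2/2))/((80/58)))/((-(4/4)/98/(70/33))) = -6157193/66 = -93290.80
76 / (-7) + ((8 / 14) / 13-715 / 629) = -684001 / 57239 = -11.95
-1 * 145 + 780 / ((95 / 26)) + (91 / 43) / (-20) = 1117131 / 16340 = 68.37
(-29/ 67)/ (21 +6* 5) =-29/ 3417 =-0.01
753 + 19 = 772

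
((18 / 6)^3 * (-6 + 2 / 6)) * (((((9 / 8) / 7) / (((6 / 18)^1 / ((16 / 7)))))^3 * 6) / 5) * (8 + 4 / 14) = -8384013216 / 4117715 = -2036.08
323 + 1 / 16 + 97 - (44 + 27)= 349.06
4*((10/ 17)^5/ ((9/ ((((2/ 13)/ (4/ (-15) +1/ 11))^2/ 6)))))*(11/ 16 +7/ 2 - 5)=-151250000/ 46569889743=-0.00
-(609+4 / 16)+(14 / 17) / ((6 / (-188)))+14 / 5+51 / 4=-315947 / 510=-619.50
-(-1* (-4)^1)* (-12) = 48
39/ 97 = 0.40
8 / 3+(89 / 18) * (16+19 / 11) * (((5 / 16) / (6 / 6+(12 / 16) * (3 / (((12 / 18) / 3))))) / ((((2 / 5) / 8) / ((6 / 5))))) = 2038 / 33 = 61.76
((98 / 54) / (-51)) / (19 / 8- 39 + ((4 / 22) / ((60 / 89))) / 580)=390775 / 402195078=0.00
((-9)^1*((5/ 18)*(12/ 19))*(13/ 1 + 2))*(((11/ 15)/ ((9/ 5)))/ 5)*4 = -440/ 57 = -7.72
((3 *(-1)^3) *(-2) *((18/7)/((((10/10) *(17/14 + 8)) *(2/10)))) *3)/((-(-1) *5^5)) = 216/26875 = 0.01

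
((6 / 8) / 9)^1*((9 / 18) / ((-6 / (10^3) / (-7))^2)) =1531250 / 27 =56712.96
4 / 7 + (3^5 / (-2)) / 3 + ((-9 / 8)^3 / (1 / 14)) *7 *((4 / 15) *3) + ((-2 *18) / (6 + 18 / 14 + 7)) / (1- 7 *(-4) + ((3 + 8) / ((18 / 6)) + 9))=-212264047 / 1400000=-151.62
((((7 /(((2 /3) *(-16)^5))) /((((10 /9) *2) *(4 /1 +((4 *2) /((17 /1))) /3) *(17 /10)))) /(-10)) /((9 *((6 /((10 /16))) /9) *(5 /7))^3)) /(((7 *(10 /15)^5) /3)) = 750141 /1165482325442560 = 0.00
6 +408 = 414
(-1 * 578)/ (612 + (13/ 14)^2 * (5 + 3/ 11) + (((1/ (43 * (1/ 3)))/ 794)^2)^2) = -423323556006091995809632/ 451554683306297330450035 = -0.94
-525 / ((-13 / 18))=726.92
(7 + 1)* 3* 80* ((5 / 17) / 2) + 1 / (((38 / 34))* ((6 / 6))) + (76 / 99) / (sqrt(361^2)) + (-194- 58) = 999275 / 31977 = 31.25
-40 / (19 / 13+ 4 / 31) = -16120 / 641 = -25.15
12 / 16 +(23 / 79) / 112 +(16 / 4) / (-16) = 4447 / 8848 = 0.50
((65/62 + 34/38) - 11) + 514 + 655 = 1366413/1178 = 1159.94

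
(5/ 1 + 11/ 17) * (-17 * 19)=-1824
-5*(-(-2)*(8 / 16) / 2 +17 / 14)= -60 / 7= -8.57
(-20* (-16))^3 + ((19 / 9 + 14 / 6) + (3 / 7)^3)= 101154829963 / 3087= 32768004.52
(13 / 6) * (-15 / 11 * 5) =-14.77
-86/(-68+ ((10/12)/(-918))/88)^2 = -20204665214976/1086353491855129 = -0.02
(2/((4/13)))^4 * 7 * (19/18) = 3798613/288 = 13189.63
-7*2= -14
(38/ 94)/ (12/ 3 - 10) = -19/ 282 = -0.07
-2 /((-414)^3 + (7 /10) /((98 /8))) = 35 /1241764019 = 0.00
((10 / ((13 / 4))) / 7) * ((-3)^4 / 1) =3240 / 91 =35.60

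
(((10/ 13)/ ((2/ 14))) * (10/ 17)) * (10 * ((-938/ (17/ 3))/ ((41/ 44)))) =-866712000/ 154037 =-5626.65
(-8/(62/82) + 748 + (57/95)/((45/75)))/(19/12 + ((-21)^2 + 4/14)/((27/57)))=5768532/7290053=0.79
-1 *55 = -55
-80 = -80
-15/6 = -5/2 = -2.50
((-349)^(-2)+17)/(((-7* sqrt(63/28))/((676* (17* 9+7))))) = -149305361920/852607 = -175116.28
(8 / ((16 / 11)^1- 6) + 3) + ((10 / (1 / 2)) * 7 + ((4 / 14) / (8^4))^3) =10403553252212761 / 73658689126400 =141.24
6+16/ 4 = 10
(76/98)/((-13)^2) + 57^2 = 26905007/8281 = 3249.00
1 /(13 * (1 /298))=298 /13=22.92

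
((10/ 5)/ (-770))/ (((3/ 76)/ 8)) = -608/ 1155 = -0.53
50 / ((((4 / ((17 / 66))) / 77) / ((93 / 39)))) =92225 / 156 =591.19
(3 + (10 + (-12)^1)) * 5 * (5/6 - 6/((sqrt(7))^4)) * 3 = 1045/98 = 10.66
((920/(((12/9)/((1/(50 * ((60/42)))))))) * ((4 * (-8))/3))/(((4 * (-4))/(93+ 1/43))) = 25760/43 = 599.07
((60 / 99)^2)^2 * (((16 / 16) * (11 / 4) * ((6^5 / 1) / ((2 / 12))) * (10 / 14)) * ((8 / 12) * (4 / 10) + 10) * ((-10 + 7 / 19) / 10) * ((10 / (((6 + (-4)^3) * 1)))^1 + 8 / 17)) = -41319936000 / 1133407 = -36456.40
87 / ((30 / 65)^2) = 4901 / 12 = 408.42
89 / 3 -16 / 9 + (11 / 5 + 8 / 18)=458 / 15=30.53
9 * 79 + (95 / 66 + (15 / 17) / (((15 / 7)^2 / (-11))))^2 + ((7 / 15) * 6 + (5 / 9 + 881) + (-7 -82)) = 1506.81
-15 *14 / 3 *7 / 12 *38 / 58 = -4655 / 174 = -26.75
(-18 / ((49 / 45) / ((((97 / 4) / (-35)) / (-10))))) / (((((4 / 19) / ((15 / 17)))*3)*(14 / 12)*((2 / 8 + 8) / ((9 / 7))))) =-0.21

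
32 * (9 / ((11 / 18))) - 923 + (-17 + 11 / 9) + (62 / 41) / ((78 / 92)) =-24574723 / 52767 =-465.72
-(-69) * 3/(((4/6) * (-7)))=-621/14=-44.36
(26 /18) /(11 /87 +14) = 377 /3687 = 0.10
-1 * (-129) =129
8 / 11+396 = 4364 / 11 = 396.73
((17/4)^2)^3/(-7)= -24137569/28672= -841.85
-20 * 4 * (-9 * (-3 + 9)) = 4320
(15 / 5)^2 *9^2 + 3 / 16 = 11667 / 16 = 729.19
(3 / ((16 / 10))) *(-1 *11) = -165 / 8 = -20.62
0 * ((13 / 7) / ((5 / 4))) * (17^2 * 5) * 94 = 0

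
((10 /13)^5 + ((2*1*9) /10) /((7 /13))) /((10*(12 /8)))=46941281 /194928825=0.24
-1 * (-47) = 47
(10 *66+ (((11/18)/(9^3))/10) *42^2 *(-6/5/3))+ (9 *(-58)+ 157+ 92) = 7051997/18225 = 386.94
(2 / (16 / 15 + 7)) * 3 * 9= 810 / 121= 6.69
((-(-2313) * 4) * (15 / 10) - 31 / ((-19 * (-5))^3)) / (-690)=-11898650219 / 591588750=-20.11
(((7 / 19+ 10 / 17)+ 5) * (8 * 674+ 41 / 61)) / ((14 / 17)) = 316452786 / 8113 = 39005.64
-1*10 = -10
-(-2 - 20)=22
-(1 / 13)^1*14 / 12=-7 / 78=-0.09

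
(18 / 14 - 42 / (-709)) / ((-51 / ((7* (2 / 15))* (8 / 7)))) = -7120 / 253113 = -0.03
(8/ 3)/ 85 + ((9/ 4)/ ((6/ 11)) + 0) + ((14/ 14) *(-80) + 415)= 691879/ 2040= 339.16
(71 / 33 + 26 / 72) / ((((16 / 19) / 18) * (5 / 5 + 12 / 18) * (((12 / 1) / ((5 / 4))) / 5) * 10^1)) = 18905 / 11264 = 1.68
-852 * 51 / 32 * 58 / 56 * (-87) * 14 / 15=9135783 / 80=114197.29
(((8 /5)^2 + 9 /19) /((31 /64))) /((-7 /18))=-1660032 /103075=-16.11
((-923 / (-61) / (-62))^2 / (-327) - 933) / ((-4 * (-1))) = -4363877292613 / 18709009392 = -233.25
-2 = -2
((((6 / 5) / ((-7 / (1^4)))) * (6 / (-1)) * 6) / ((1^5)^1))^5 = 470184984576 / 52521875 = 8952.17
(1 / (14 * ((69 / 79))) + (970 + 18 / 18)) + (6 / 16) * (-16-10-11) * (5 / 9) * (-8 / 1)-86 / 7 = 328589 / 322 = 1020.46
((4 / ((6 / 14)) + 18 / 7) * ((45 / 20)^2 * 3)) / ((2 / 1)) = 10125 / 112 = 90.40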